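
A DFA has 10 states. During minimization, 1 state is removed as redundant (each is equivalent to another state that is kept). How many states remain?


Original DFA: 10 states
Redundant states removed: 1
Minimized states = original - removed
= 10 - 1
= 9

9


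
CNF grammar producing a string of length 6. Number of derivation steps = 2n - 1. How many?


Chomsky Normal Form derivation:
String length n = 6
Each step either:
  - Splits a nonterminal into two (n-1 such steps)
  - Converts a nonterminal to terminal (n such steps)
Total = (n-1) + n = 2n - 1
= 2(6) - 1
= 12 - 1
= 11

11


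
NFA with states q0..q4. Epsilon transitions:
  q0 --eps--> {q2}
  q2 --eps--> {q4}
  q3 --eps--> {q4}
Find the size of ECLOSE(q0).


Starting from q0
Initialize closure = {q0}
Follow epsilon from q0 -> add q2
Follow epsilon from q2 -> add q4
Final closure: {q0, q2, q4}
Size = 3

3


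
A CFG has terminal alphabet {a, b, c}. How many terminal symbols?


Terminal symbols: a, b, c
Counting each: a (#1), b (#2), c (#3)
Total = 3

3


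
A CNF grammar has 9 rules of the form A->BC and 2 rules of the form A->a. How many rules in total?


CNF allows two rule forms:
  A -> BC (binary): 9 rules
  A -> a (terminal): 2 rules
Total = 9 + 2 = 11

11


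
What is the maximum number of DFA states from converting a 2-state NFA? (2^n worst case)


NFA has 2 states
Subset construction: each DFA state = subset of NFA states
Maximum subsets = 2^2
2^2 = 4

4


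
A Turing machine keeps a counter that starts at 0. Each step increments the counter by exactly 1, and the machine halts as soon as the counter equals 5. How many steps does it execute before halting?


Counter starts at 0. Counting sequence:
  Step 1: counter = 1
  Step 2: counter = 2
  Step 3: counter = 3
  Step 4: counter = 4
  Step 5: counter = 5
Counter reached 5 -> halt
Total steps = 5

5


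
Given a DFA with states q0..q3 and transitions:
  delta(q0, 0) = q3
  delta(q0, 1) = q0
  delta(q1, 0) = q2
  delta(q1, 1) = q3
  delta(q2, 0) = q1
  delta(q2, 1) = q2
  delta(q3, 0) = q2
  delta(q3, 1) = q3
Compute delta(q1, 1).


Looking up transition function:
delta(q1, 1) in the table
Row: q1, Column: 1
Result: q3

q3


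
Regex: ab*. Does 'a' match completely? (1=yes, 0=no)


Pattern: ab*
String: 'a'
Pattern requires: exactly one 'a' followed by zero or more 'b's
First char is 'a' -> OK
Rest '': all b's? Yes
Result: 1

1


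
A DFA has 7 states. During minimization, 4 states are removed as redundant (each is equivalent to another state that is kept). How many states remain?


Original DFA: 7 states
Redundant states removed: 4
Minimized states = original - removed
= 7 - 4
= 3

3


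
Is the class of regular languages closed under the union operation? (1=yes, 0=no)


Regular languages are closed under:
- Union (DFA product construction)
- Intersection (DFA product construction)
- Complement (swap accept/reject states)
- Concatenation (NFA construction)
- Kleene star (NFA construction)
union is in this list
Therefore: closed

1


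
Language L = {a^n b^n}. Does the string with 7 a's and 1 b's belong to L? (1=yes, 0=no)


Language requires equal numbers of a's and b's
PDA pushes for each 'a', pops for each 'b'
Number of a's = 7
Number of b's = 1
7 != 1 -> Reject

0


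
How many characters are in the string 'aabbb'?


String: 'aabbb'
Counting characters:
  'a' appears 2 time(s)
  'b' appears 3 time(s)
Total length = 2 + 3 = 5

5


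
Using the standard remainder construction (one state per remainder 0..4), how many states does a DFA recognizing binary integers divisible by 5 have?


Divisibility by 5 is tracked via the remainder mod 5: 0, 1, ..., 4
The construction assigns one state to each remainder
Number of remainders = 5

5


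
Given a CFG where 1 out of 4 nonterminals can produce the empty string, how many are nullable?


Nonterminals: {S, A, B, C}
A nonterminal is nullable if it can derive epsilon
Counting nullable nonterminals: 1
Total nullable = 1

1


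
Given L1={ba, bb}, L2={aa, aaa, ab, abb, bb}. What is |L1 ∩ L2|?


L1 = {ba, bb}
L2 = {aa, aaa, ab, abb, bb}
Checking each string in L1 against L2:
  'ba': in L2? No
  'bb': in L2? Yes
Intersection = {bb}
|L1 ∩ L2| = 1

1


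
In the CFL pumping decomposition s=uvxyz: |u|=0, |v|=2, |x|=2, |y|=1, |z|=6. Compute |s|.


|s| = |u| + |v| + |x| + |y| + |z|
= 0 + 2 + 2 + 1 + 6
= 2 + 2 + 7
= 4 + 7
= 11

11


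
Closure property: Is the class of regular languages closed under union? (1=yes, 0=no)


Regular languages are closed under all standard operations:
- Union: Yes (product construction)
- Intersection: Yes (product construction)
- Complement: Yes (swap accept/reject)
- Concatenation: Yes (NFA construction)
Operation: union -> Closed

1


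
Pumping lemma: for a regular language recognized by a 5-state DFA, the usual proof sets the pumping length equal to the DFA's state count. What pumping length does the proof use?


Pumping lemma for regular languages (standard proof):
Take p = |Q|, the number of DFA states.
Any string of length >= |Q| passes through |Q|+1 states while reading its first |Q| symbols,
so by pigeonhole some state repeats, giving the loop that can be pumped.
Here |Q| = 5
Therefore the proof uses p = 5

5


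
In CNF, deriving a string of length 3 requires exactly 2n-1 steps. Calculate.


Chomsky Normal Form derivation:
String length n = 3
Each step either:
  - Splits a nonterminal into two (n-1 such steps)
  - Converts a nonterminal to terminal (n such steps)
Total = (n-1) + n = 2n - 1
= 2(3) - 1
= 6 - 1
= 5

5


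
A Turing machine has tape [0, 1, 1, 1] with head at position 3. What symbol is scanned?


Tape: [0, 1, 1, 1]
Positions: 0 1 2 3
Values:    0 1 1 1
Head at position 3
tape[3] = 1

1


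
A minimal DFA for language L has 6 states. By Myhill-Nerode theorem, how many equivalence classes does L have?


Myhill-Nerode theorem:
Number of equivalence classes = number of states in minimal DFA
Minimal DFA states = 6
Therefore equivalence classes = 6

6


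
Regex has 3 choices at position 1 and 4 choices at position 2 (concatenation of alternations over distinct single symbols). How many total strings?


First group: 3 alternatives
Second group: 4 alternatives
Concatenation: each choice from group 1 pairs with each from group 2
Total = 3 x 4 = 12

12


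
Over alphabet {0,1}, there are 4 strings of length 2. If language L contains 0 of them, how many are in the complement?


Alphabet: {0,1}
String length: 2
Total strings of length 2 = 2^2 = 4
Strings in L = 0
Complement = total - |L|
= 4 - 0
= 4

4


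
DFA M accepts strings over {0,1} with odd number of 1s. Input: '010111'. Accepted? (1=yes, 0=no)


DFA has 2 states: q_even (start, accept=no) and q_odd
Processing string '010111' character by character:
  Position 0: read '0', 1-count=0 -> q_even (no change)
  Position 1: read '1', 1-count=1 -> q_odd
  Position 2: read '0', 1-count=1 -> q_odd (no change)
  Position 3: read '1', 1-count=2 -> q_even
  Position 4: read '1', 1-count=3 -> q_odd
  Position 5: read '1', 1-count=4 -> q_even
Final state: q_even, total 1s = 4 (even); the DFA requires an odd count -> reject

0


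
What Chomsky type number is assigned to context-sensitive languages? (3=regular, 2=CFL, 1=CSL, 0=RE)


Chomsky hierarchy levels:
  Type 3: Regular (DFA/NFA/regex)
  Type 2: Context-free (PDA)
  Type 1: Context-sensitive
  Type 0: Recursively enumerable (TM)
'context-sensitive' corresponds to Type 1

1


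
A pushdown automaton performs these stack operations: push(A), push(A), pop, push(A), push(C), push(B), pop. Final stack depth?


Tracing stack operations:
  push(A) -> stack = [A], depth=1
  push(A) -> stack = [A,A], depth=2
  pop -> removed A, stack = [A], depth=1
  push(A) -> stack = [A,A], depth=2
  push(C) -> stack = [A,A,C], depth=3
  push(B) -> stack = [A,A,C,B], depth=4
  pop -> removed B, stack = [A,A,C], depth=3
Final depth = 3

3


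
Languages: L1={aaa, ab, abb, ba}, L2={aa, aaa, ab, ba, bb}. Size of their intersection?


L1 = {aaa, ab, abb, ba}
L2 = {aa, aaa, ab, ba, bb}
Checking each string in L1 against L2:
  'aaa': in L2? Yes
  'ab': in L2? Yes
  'abb': in L2? No
  'ba': in L2? Yes
Intersection = {aaa, ab, ba}
|L1 ∩ L2| = 3

3


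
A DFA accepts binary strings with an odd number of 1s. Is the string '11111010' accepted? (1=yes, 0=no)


DFA has 2 states: q_even (start, accept=no) and q_odd
Processing string '11111010' character by character:
  Position 0: read '1', 1-count=1 -> q_odd
  Position 1: read '1', 1-count=2 -> q_even
  Position 2: read '1', 1-count=3 -> q_odd
  Position 3: read '1', 1-count=4 -> q_even
  Position 4: read '1', 1-count=5 -> q_odd
  Position 5: read '0', 1-count=5 -> q_odd (no change)
  Position 6: read '1', 1-count=6 -> q_even
  Position 7: read '0', 1-count=6 -> q_even (no change)
Final state: q_even, total 1s = 6 (even); the DFA requires an odd count -> reject

0


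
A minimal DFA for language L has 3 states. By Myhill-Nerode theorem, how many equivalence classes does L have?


Myhill-Nerode theorem:
Number of equivalence classes = number of states in minimal DFA
Minimal DFA states = 3
Therefore equivalence classes = 3

3


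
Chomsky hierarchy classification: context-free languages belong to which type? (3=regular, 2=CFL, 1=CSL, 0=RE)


Chomsky hierarchy levels:
  Type 3: Regular (DFA/NFA/regex)
  Type 2: Context-free (PDA)
  Type 1: Context-sensitive
  Type 0: Recursively enumerable (TM)
'context-free' corresponds to Type 2

2


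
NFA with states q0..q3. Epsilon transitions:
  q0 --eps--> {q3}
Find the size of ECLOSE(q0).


Starting from q0
Initialize closure = {q0}
Follow epsilon from q0 -> add q3
Final closure: {q0, q3}
Size = 2

2


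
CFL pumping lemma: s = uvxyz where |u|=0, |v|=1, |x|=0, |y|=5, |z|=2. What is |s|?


|s| = |u| + |v| + |x| + |y| + |z|
= 0 + 1 + 0 + 5 + 2
= 1 + 0 + 7
= 1 + 7
= 8

8


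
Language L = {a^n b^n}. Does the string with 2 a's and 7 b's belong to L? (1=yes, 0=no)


Language requires equal numbers of a's and b's
PDA pushes for each 'a', pops for each 'b'
Number of a's = 2
Number of b's = 7
2 != 7 -> Reject

0


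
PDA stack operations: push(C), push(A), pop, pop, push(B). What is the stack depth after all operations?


Tracing stack operations:
  push(C) -> stack = [C], depth=1
  push(A) -> stack = [C,A], depth=2
  pop -> removed A, stack = [C], depth=1
  pop -> removed C, stack = [], depth=0
  push(B) -> stack = [B], depth=1
Final depth = 1

1


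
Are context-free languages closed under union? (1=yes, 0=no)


CFL closure properties:
  Closed under: union, concatenation, Kleene star
  NOT closed under: intersection, complement
Operation 'union' is in closed list -> Yes (closed)

1


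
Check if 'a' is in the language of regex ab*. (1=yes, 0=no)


Pattern: ab*
String: 'a'
Pattern requires: exactly one 'a' followed by zero or more 'b's
First char is 'a' -> OK
Rest '': all b's? Yes
Result: 1

1


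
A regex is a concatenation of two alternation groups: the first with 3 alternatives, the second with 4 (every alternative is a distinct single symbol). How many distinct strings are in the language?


First group: 3 alternatives
Second group: 4 alternatives
Concatenation: each choice from group 1 pairs with each from group 2
Total = 3 x 4 = 12

12


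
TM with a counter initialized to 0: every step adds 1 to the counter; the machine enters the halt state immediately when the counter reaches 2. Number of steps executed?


Counter starts at 0. Counting sequence:
  Step 1: counter = 1
  Step 2: counter = 2
Counter reached 2 -> halt
Total steps = 2

2


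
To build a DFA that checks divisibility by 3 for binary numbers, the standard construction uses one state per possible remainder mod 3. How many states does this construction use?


Divisibility by 3 is tracked via the remainder mod 3: 0, 1, ..., 2
The construction assigns one state to each remainder
Number of remainders = 3

3


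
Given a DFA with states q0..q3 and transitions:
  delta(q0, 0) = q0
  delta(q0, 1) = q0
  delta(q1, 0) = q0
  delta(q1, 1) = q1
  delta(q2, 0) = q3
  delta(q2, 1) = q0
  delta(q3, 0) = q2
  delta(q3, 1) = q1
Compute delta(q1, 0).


Looking up transition function:
delta(q1, 0) in the table
Row: q1, Column: 0
Result: q0

q0


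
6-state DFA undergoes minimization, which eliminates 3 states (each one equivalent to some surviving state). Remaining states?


Original DFA: 6 states
Redundant states removed: 3
Minimized states = original - removed
= 6 - 3
= 3

3


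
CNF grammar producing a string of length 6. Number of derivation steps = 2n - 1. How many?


Chomsky Normal Form derivation:
String length n = 6
Each step either:
  - Splits a nonterminal into two (n-1 such steps)
  - Converts a nonterminal to terminal (n such steps)
Total = (n-1) + n = 2n - 1
= 2(6) - 1
= 12 - 1
= 11

11


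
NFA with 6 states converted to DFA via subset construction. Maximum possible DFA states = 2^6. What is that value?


NFA has 6 states
Subset construction: each DFA state = subset of NFA states
Maximum subsets = 2^6
2^6 = 64

64


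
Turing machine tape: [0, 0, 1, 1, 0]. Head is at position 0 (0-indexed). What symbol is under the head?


Tape: [0, 0, 1, 1, 0]
Positions: 0 1 2 3 4
Values:    0 0 1 1 0
Head at position 0
tape[0] = 0

0


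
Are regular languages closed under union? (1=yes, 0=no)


Regular languages are closed under:
- Union (DFA product construction)
- Intersection (DFA product construction)
- Complement (swap accept/reject states)
- Concatenation (NFA construction)
- Kleene star (NFA construction)
union is in this list
Therefore: closed

1


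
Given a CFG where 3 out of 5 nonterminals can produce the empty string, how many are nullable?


Nonterminals: {S, A, B, C, D}
A nonterminal is nullable if it can derive epsilon
Counting nullable nonterminals: 3
Total nullable = 3

3


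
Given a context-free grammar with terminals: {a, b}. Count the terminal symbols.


Terminal symbols: a, b
Counting each: a (#1), b (#2)
Total = 2

2


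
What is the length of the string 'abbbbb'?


String: 'abbbbb'
Counting characters:
  'a' appears 1 time(s)
  'b' appears 5 time(s)
Total length = 1 + 5 = 6

6


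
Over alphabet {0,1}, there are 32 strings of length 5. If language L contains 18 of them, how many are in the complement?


Alphabet: {0,1}
String length: 5
Total strings of length 5 = 2^5 = 32
Strings in L = 18
Complement = total - |L|
= 32 - 18
= 14

14


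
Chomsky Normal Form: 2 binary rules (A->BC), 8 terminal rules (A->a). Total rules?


CNF allows two rule forms:
  A -> BC (binary): 2 rules
  A -> a (terminal): 8 rules
Total = 2 + 8 = 10

10


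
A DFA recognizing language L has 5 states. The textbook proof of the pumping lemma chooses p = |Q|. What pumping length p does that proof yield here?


Pumping lemma for regular languages (standard proof):
Take p = |Q|, the number of DFA states.
Any string of length >= |Q| passes through |Q|+1 states while reading its first |Q| symbols,
so by pigeonhole some state repeats, giving the loop that can be pumped.
Here |Q| = 5
Therefore the proof uses p = 5

5


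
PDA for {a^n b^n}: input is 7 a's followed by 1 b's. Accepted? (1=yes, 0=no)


Language requires equal numbers of a's and b's
PDA pushes for each 'a', pops for each 'b'
Number of a's = 7
Number of b's = 1
7 != 1 -> Reject

0


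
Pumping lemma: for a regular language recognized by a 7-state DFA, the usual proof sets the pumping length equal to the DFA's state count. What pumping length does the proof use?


Pumping lemma for regular languages (standard proof):
Take p = |Q|, the number of DFA states.
Any string of length >= |Q| passes through |Q|+1 states while reading its first |Q| symbols,
so by pigeonhole some state repeats, giving the loop that can be pumped.
Here |Q| = 7
Therefore the proof uses p = 7

7


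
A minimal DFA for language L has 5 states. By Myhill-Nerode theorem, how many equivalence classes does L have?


Myhill-Nerode theorem:
Number of equivalence classes = number of states in minimal DFA
Minimal DFA states = 5
Therefore equivalence classes = 5

5


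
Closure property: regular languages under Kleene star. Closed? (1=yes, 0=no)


Regular languages are closed under:
- Union (DFA product construction)
- Intersection (DFA product construction)
- Complement (swap accept/reject states)
- Concatenation (NFA construction)
- Kleene star (NFA construction)
Kleene star is in this list
Therefore: closed

1


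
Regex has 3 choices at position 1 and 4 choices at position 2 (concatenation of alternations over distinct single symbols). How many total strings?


First group: 3 alternatives
Second group: 4 alternatives
Concatenation: each choice from group 1 pairs with each from group 2
Total = 3 x 4 = 12

12


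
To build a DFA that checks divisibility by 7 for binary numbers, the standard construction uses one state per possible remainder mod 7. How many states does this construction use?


Divisibility by 7 is tracked via the remainder mod 7: 0, 1, ..., 6
The construction assigns one state to each remainder
Number of remainders = 7

7


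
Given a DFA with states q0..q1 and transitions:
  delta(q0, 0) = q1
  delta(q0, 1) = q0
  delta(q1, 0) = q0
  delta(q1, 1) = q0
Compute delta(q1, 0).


Looking up transition function:
delta(q1, 0) in the table
Row: q1, Column: 0
Result: q0

q0


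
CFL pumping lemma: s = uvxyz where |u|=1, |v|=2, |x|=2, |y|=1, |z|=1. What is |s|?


|s| = |u| + |v| + |x| + |y| + |z|
= 1 + 2 + 2 + 1 + 1
= 3 + 2 + 2
= 5 + 2
= 7

7


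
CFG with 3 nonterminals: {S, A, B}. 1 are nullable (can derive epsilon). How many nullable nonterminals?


Nonterminals: {S, A, B}
A nonterminal is nullable if it can derive epsilon
Counting nullable nonterminals: 1
Total nullable = 1

1


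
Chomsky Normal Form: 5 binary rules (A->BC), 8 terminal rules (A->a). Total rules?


CNF allows two rule forms:
  A -> BC (binary): 5 rules
  A -> a (terminal): 8 rules
Total = 5 + 8 = 13

13


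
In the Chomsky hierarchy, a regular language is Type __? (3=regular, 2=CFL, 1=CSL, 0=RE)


Chomsky hierarchy levels:
  Type 3: Regular (DFA/NFA/regex)
  Type 2: Context-free (PDA)
  Type 1: Context-sensitive
  Type 0: Recursively enumerable (TM)
'regular' corresponds to Type 3

3


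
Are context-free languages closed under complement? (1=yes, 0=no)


CFL closure properties:
  Closed under: union, concatenation, Kleene star
  NOT closed under: intersection, complement
Operation 'complement' is in not-closed list -> No (not closed)

0


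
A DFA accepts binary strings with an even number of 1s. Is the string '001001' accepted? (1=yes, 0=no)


DFA has 2 states: q_even (start, accept=yes) and q_odd
Processing string '001001' character by character:
  Position 0: read '0', 1-count=0 -> q_even (no change)
  Position 1: read '0', 1-count=0 -> q_even (no change)
  Position 2: read '1', 1-count=1 -> q_odd
  Position 3: read '0', 1-count=1 -> q_odd (no change)
  Position 4: read '0', 1-count=1 -> q_odd (no change)
  Position 5: read '1', 1-count=2 -> q_even
Final state: q_even, total 1s = 2 (even); the DFA requires an even count -> accept

1


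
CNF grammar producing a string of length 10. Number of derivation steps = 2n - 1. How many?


Chomsky Normal Form derivation:
String length n = 10
Each step either:
  - Splits a nonterminal into two (n-1 such steps)
  - Converts a nonterminal to terminal (n such steps)
Total = (n-1) + n = 2n - 1
= 2(10) - 1
= 20 - 1
= 19

19


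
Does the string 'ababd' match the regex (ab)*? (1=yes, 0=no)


Pattern: (ab)*
String: 'ababd'
Pattern requires: zero or more repetitions of 'ab'
Length 5 is odd -> cannot be (ab)* -> no match
Result: 0

0


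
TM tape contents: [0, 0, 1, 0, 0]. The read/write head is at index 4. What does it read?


Tape: [0, 0, 1, 0, 0]
Positions: 0 1 2 3 4
Values:    0 0 1 0 0
Head at position 4
tape[4] = 0

0


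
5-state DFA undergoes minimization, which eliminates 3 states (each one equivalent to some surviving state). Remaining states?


Original DFA: 5 states
Redundant states removed: 3
Minimized states = original - removed
= 5 - 3
= 2

2


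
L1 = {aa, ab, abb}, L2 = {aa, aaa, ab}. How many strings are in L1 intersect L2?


L1 = {aa, ab, abb}
L2 = {aa, aaa, ab}
Checking each string in L1 against L2:
  'aa': in L2? Yes
  'ab': in L2? Yes
  'abb': in L2? No
Intersection = {aa, ab}
|L1 ∩ L2| = 2

2


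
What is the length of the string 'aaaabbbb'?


String: 'aaaabbbb'
Counting characters:
  'a' appears 4 time(s)
  'b' appears 4 time(s)
Total length = 4 + 4 = 8

8


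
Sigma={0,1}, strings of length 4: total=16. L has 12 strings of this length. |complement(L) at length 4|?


Alphabet: {0,1}
String length: 4
Total strings of length 4 = 2^4 = 16
Strings in L = 12
Complement = total - |L|
= 16 - 12
= 4

4


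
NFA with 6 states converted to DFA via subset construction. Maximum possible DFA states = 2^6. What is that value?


NFA has 6 states
Subset construction: each DFA state = subset of NFA states
Maximum subsets = 2^6
2^6 = 64

64


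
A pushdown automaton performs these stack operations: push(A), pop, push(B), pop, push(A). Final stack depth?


Tracing stack operations:
  push(A) -> stack = [A], depth=1
  pop -> removed A, stack = [], depth=0
  push(B) -> stack = [B], depth=1
  pop -> removed B, stack = [], depth=0
  push(A) -> stack = [A], depth=1
Final depth = 1

1


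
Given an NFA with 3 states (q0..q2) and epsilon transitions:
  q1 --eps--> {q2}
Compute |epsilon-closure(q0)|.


Starting from q0
Initialize closure = {q0}
q0 has no outgoing epsilon transitions -> nothing to add
Final closure: {q0}
Size = 1

1


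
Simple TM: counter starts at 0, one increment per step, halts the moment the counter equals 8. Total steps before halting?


Counter starts at 0. Counting sequence:
  Step 1: counter = 1
  Step 2: counter = 2
  Step 3: counter = 3
  Step 4: counter = 4
  Step 5: counter = 5
  Step 6: counter = 6
  Step 7: counter = 7
  Step 8: counter = 8
Counter reached 8 -> halt
Total steps = 8

8


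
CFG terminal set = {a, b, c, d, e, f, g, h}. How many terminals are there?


Terminal symbols: a, b, c, d, e, f, g, h
Counting each: a (#1), b (#2), c (#3), d (#4), e (#5), f (#6), g (#7), h (#8)
Total = 8

8


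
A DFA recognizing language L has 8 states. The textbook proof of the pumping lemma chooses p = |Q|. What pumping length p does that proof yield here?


Pumping lemma for regular languages (standard proof):
Take p = |Q|, the number of DFA states.
Any string of length >= |Q| passes through |Q|+1 states while reading its first |Q| symbols,
so by pigeonhole some state repeats, giving the loop that can be pumped.
Here |Q| = 8
Therefore the proof uses p = 8

8


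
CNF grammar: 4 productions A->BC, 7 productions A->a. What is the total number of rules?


CNF allows two rule forms:
  A -> BC (binary): 4 rules
  A -> a (terminal): 7 rules
Total = 4 + 7 = 11

11


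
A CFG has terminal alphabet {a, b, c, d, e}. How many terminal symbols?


Terminal symbols: a, b, c, d, e
Counting each: a (#1), b (#2), c (#3), d (#4), e (#5)
Total = 5

5


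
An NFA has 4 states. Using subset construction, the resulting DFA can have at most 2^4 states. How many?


NFA has 4 states
Subset construction: each DFA state = subset of NFA states
Maximum subsets = 2^4
2^4 = 16

16


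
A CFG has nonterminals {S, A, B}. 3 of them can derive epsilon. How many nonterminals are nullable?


Nonterminals: {S, A, B}
A nonterminal is nullable if it can derive epsilon
Counting nullable nonterminals: 3
Total nullable = 3

3


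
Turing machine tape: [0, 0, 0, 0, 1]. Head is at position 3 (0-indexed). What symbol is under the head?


Tape: [0, 0, 0, 0, 1]
Positions: 0 1 2 3 4
Values:    0 0 0 0 1
Head at position 3
tape[3] = 0

0


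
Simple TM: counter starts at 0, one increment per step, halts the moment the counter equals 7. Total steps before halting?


Counter starts at 0. Counting sequence:
  Step 1: counter = 1
  Step 2: counter = 2
  Step 3: counter = 3
  Step 4: counter = 4
  Step 5: counter = 5
  Step 6: counter = 6
  Step 7: counter = 7
Counter reached 7 -> halt
Total steps = 7

7


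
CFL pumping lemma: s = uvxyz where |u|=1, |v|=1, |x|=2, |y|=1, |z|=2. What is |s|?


|s| = |u| + |v| + |x| + |y| + |z|
= 1 + 1 + 2 + 1 + 2
= 2 + 2 + 3
= 4 + 3
= 7

7


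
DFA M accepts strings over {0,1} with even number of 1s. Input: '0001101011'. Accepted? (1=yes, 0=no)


DFA has 2 states: q_even (start, accept=yes) and q_odd
Processing string '0001101011' character by character:
  Position 0: read '0', 1-count=0 -> q_even (no change)
  Position 1: read '0', 1-count=0 -> q_even (no change)
  Position 2: read '0', 1-count=0 -> q_even (no change)
  Position 3: read '1', 1-count=1 -> q_odd
  Position 4: read '1', 1-count=2 -> q_even
  Position 5: read '0', 1-count=2 -> q_even (no change)
  Position 6: read '1', 1-count=3 -> q_odd
  Position 7: read '0', 1-count=3 -> q_odd (no change)
  Position 8: read '1', 1-count=4 -> q_even
  Position 9: read '1', 1-count=5 -> q_odd
Final state: q_odd, total 1s = 5 (odd); the DFA requires an even count -> reject

0


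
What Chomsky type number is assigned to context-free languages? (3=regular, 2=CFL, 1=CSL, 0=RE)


Chomsky hierarchy levels:
  Type 3: Regular (DFA/NFA/regex)
  Type 2: Context-free (PDA)
  Type 1: Context-sensitive
  Type 0: Recursively enumerable (TM)
'context-free' corresponds to Type 2

2


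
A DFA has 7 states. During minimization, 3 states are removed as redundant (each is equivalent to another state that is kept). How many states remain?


Original DFA: 7 states
Redundant states removed: 3
Minimized states = original - removed
= 7 - 3
= 4

4


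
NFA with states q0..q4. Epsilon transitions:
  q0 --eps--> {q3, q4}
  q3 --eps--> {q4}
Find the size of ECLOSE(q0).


Starting from q0
Initialize closure = {q0}
Follow epsilon from q0 -> add q3
Follow epsilon from q0 -> add q4
Final closure: {q0, q3, q4}
Size = 3

3


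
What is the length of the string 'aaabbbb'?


String: 'aaabbbb'
Counting characters:
  'a' appears 3 time(s)
  'b' appears 4 time(s)
Total length = 3 + 4 = 7

7


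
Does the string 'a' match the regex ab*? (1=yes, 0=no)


Pattern: ab*
String: 'a'
Pattern requires: exactly one 'a' followed by zero or more 'b's
First char is 'a' -> OK
Rest '': all b's? Yes
Result: 1

1


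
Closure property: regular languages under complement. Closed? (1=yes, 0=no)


Regular languages are closed under:
- Union (DFA product construction)
- Intersection (DFA product construction)
- Complement (swap accept/reject states)
- Concatenation (NFA construction)
- Kleene star (NFA construction)
complement is in this list
Therefore: closed

1


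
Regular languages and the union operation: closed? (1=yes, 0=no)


Regular languages are closed under all standard operations:
- Union: Yes (product construction)
- Intersection: Yes (product construction)
- Complement: Yes (swap accept/reject)
- Concatenation: Yes (NFA construction)
Operation: union -> Closed

1


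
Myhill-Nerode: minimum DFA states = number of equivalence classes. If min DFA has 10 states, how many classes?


Myhill-Nerode theorem:
Number of equivalence classes = number of states in minimal DFA
Minimal DFA states = 10
Therefore equivalence classes = 10

10


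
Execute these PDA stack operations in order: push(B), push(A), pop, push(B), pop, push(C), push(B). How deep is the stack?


Tracing stack operations:
  push(B) -> stack = [B], depth=1
  push(A) -> stack = [B,A], depth=2
  pop -> removed A, stack = [B], depth=1
  push(B) -> stack = [B,B], depth=2
  pop -> removed B, stack = [B], depth=1
  push(C) -> stack = [B,C], depth=2
  push(B) -> stack = [B,C,B], depth=3
Final depth = 3

3


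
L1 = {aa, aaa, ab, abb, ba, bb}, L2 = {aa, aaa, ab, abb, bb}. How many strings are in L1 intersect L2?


L1 = {aa, aaa, ab, abb, ba, bb}
L2 = {aa, aaa, ab, abb, bb}
Checking each string in L1 against L2:
  'aa': in L2? Yes
  'aaa': in L2? Yes
  'ab': in L2? Yes
  'abb': in L2? Yes
  'ba': in L2? No
  'bb': in L2? Yes
Intersection = {aa, aaa, ab, abb, bb}
|L1 ∩ L2| = 5

5


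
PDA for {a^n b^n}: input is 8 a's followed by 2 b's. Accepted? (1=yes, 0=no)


Language requires equal numbers of a's and b's
PDA pushes for each 'a', pops for each 'b'
Number of a's = 8
Number of b's = 2
8 != 2 -> Reject

0


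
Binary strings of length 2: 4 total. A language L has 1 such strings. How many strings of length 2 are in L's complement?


Alphabet: {0,1}
String length: 2
Total strings of length 2 = 2^2 = 4
Strings in L = 1
Complement = total - |L|
= 4 - 1
= 3

3


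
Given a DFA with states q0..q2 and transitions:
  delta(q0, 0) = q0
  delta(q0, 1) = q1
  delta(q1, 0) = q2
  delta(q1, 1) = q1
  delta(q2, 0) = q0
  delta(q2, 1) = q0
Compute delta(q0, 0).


Looking up transition function:
delta(q0, 0) in the table
Row: q0, Column: 0
Result: q0

q0


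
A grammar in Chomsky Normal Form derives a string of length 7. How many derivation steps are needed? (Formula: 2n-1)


Chomsky Normal Form derivation:
String length n = 7
Each step either:
  - Splits a nonterminal into two (n-1 such steps)
  - Converts a nonterminal to terminal (n such steps)
Total = (n-1) + n = 2n - 1
= 2(7) - 1
= 14 - 1
= 13

13


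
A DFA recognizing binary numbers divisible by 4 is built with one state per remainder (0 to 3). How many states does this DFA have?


Divisibility by 4 is tracked via the remainder mod 4: 0, 1, ..., 3
The construction assigns one state to each remainder
Number of remainders = 4

4


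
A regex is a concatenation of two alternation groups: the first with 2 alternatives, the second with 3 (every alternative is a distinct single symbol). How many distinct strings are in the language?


First group: 2 alternatives
Second group: 3 alternatives
Concatenation: each choice from group 1 pairs with each from group 2
Total = 2 x 3 = 6

6


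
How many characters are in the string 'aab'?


String: 'aab'
Counting characters:
  'a' appears 2 time(s)
  'b' appears 1 time(s)
Total length = 2 + 1 = 3

3


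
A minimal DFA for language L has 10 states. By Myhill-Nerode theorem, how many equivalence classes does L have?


Myhill-Nerode theorem:
Number of equivalence classes = number of states in minimal DFA
Minimal DFA states = 10
Therefore equivalence classes = 10

10


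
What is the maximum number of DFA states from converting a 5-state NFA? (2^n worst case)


NFA has 5 states
Subset construction: each DFA state = subset of NFA states
Maximum subsets = 2^5
2^5 = 32

32


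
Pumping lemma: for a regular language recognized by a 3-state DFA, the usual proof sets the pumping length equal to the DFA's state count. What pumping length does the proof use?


Pumping lemma for regular languages (standard proof):
Take p = |Q|, the number of DFA states.
Any string of length >= |Q| passes through |Q|+1 states while reading its first |Q| symbols,
so by pigeonhole some state repeats, giving the loop that can be pumped.
Here |Q| = 3
Therefore the proof uses p = 3

3


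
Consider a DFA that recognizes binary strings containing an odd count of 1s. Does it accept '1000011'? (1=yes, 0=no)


DFA has 2 states: q_even (start, accept=no) and q_odd
Processing string '1000011' character by character:
  Position 0: read '1', 1-count=1 -> q_odd
  Position 1: read '0', 1-count=1 -> q_odd (no change)
  Position 2: read '0', 1-count=1 -> q_odd (no change)
  Position 3: read '0', 1-count=1 -> q_odd (no change)
  Position 4: read '0', 1-count=1 -> q_odd (no change)
  Position 5: read '1', 1-count=2 -> q_even
  Position 6: read '1', 1-count=3 -> q_odd
Final state: q_odd, total 1s = 3 (odd); the DFA requires an odd count -> accept

1


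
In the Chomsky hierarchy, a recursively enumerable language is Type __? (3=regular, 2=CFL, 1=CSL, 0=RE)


Chomsky hierarchy levels:
  Type 3: Regular (DFA/NFA/regex)
  Type 2: Context-free (PDA)
  Type 1: Context-sensitive
  Type 0: Recursively enumerable (TM)
'recursively enumerable' corresponds to Type 0

0


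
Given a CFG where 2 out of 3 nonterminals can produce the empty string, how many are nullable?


Nonterminals: {S, A, B}
A nonterminal is nullable if it can derive epsilon
Counting nullable nonterminals: 2
Total nullable = 2

2


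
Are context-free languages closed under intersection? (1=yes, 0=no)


CFL closure properties:
  Closed under: union, concatenation, Kleene star
  NOT closed under: intersection, complement
Operation 'intersection' is in not-closed list -> No (not closed)

0


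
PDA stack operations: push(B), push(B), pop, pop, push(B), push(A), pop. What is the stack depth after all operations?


Tracing stack operations:
  push(B) -> stack = [B], depth=1
  push(B) -> stack = [B,B], depth=2
  pop -> removed B, stack = [B], depth=1
  pop -> removed B, stack = [], depth=0
  push(B) -> stack = [B], depth=1
  push(A) -> stack = [B,A], depth=2
  pop -> removed A, stack = [B], depth=1
Final depth = 1

1


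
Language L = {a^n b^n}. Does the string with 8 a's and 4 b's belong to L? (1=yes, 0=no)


Language requires equal numbers of a's and b's
PDA pushes for each 'a', pops for each 'b'
Number of a's = 8
Number of b's = 4
8 != 4 -> Reject

0


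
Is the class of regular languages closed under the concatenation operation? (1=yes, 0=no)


Regular languages are closed under:
- Union (DFA product construction)
- Intersection (DFA product construction)
- Complement (swap accept/reject states)
- Concatenation (NFA construction)
- Kleene star (NFA construction)
concatenation is in this list
Therefore: closed

1


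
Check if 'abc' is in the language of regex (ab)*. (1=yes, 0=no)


Pattern: (ab)*
String: 'abc'
Pattern requires: zero or more repetitions of 'ab'
Length 3 is odd -> cannot be (ab)* -> no match
Result: 0

0


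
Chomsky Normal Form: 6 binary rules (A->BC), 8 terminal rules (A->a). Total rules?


CNF allows two rule forms:
  A -> BC (binary): 6 rules
  A -> a (terminal): 8 rules
Total = 6 + 8 = 14

14


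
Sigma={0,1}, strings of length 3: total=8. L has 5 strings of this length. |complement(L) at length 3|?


Alphabet: {0,1}
String length: 3
Total strings of length 3 = 2^3 = 8
Strings in L = 5
Complement = total - |L|
= 8 - 5
= 3

3


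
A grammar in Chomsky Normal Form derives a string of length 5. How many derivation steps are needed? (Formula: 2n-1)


Chomsky Normal Form derivation:
String length n = 5
Each step either:
  - Splits a nonterminal into two (n-1 such steps)
  - Converts a nonterminal to terminal (n such steps)
Total = (n-1) + n = 2n - 1
= 2(5) - 1
= 10 - 1
= 9

9


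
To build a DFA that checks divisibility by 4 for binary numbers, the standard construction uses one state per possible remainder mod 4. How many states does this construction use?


Divisibility by 4 is tracked via the remainder mod 4: 0, 1, ..., 3
The construction assigns one state to each remainder
Number of remainders = 4

4


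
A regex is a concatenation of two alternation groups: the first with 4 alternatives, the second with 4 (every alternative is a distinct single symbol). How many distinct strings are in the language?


First group: 4 alternatives
Second group: 4 alternatives
Concatenation: each choice from group 1 pairs with each from group 2
Total = 4 x 4 = 16

16


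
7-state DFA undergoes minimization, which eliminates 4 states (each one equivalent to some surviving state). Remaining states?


Original DFA: 7 states
Redundant states removed: 4
Minimized states = original - removed
= 7 - 4
= 3

3


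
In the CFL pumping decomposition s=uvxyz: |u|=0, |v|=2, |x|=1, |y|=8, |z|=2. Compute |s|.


|s| = |u| + |v| + |x| + |y| + |z|
= 0 + 2 + 1 + 8 + 2
= 2 + 1 + 10
= 3 + 10
= 13

13


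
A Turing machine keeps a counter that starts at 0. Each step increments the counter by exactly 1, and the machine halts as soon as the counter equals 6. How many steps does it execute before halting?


Counter starts at 0. Counting sequence:
  Step 1: counter = 1
  Step 2: counter = 2
  Step 3: counter = 3
  Step 4: counter = 4
  Step 5: counter = 5
  Step 6: counter = 6
Counter reached 6 -> halt
Total steps = 6

6


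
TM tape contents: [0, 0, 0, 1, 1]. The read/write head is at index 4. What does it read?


Tape: [0, 0, 0, 1, 1]
Positions: 0 1 2 3 4
Values:    0 0 0 1 1
Head at position 4
tape[4] = 1

1


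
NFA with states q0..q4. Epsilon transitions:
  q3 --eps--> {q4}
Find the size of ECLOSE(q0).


Starting from q0
Initialize closure = {q0}
q0 has no outgoing epsilon transitions -> nothing to add
Final closure: {q0}
Size = 1

1


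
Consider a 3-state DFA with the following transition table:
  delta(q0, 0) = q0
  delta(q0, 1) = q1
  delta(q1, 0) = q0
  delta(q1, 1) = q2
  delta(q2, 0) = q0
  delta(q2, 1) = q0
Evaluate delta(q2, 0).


Looking up transition function:
delta(q2, 0) in the table
Row: q2, Column: 0
Result: q0

q0


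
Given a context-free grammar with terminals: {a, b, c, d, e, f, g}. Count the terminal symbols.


Terminal symbols: a, b, c, d, e, f, g
Counting each: a (#1), b (#2), c (#3), d (#4), e (#5), f (#6), g (#7)
Total = 7

7


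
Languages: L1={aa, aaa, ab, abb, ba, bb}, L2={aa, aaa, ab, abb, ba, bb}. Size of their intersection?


L1 = {aa, aaa, ab, abb, ba, bb}
L2 = {aa, aaa, ab, abb, ba, bb}
Checking each string in L1 against L2:
  'aa': in L2? Yes
  'aaa': in L2? Yes
  'ab': in L2? Yes
  'abb': in L2? Yes
  'ba': in L2? Yes
  'bb': in L2? Yes
Intersection = {aa, aaa, ab, abb, ba, bb}
|L1 ∩ L2| = 6

6


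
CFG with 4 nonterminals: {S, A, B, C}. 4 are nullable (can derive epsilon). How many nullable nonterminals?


Nonterminals: {S, A, B, C}
A nonterminal is nullable if it can derive epsilon
Counting nullable nonterminals: 4
Total nullable = 4

4


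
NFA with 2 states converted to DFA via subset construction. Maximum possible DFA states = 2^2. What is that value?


NFA has 2 states
Subset construction: each DFA state = subset of NFA states
Maximum subsets = 2^2
2^2 = 4

4


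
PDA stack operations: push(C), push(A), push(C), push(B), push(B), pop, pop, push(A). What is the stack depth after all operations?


Tracing stack operations:
  push(C) -> stack = [C], depth=1
  push(A) -> stack = [C,A], depth=2
  push(C) -> stack = [C,A,C], depth=3
  push(B) -> stack = [C,A,C,B], depth=4
  push(B) -> stack = [C,A,C,B,B], depth=5
  pop -> removed B, stack = [C,A,C,B], depth=4
  pop -> removed B, stack = [C,A,C], depth=3
  push(A) -> stack = [C,A,C,A], depth=4
Final depth = 4

4


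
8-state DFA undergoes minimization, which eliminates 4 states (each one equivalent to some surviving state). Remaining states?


Original DFA: 8 states
Redundant states removed: 4
Minimized states = original - removed
= 8 - 4
= 4

4


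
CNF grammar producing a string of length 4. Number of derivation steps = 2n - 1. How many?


Chomsky Normal Form derivation:
String length n = 4
Each step either:
  - Splits a nonterminal into two (n-1 such steps)
  - Converts a nonterminal to terminal (n such steps)
Total = (n-1) + n = 2n - 1
= 2(4) - 1
= 8 - 1
= 7

7


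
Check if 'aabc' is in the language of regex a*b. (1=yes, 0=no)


Pattern: a*b
String: 'aabc'
Pattern requires: zero or more 'a's followed by exactly one 'b'
Found 2 leading 'a's
Remaining: 'bc'
Remaining is not 'b' -> no match
Result: 0

0


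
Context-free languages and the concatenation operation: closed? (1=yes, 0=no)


CFL closure properties:
  Closed under: union, concatenation, Kleene star
  NOT closed under: intersection, complement
Operation 'concatenation' is in closed list -> Yes (closed)

1
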